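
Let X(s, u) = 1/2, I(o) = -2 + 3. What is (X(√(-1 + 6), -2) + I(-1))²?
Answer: 9/4 ≈ 2.2500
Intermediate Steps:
I(o) = 1
X(s, u) = ½
(X(√(-1 + 6), -2) + I(-1))² = (½ + 1)² = (3/2)² = 9/4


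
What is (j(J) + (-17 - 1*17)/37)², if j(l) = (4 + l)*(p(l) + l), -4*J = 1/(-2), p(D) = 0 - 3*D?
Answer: 5331481/1401856 ≈ 3.8032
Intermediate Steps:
p(D) = -3*D
J = ⅛ (J = -¼/(-2) = -¼*(-½) = ⅛ ≈ 0.12500)
j(l) = -2*l*(4 + l) (j(l) = (4 + l)*(-3*l + l) = (4 + l)*(-2*l) = -2*l*(4 + l))
(j(J) + (-17 - 1*17)/37)² = (2*(⅛)*(-4 - 1*⅛) + (-17 - 1*17)/37)² = (2*(⅛)*(-4 - ⅛) + (-17 - 17)*(1/37))² = (2*(⅛)*(-33/8) - 34*1/37)² = (-33/32 - 34/37)² = (-2309/1184)² = 5331481/1401856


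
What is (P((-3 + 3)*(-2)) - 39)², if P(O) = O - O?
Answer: 1521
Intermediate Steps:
P(O) = 0
(P((-3 + 3)*(-2)) - 39)² = (0 - 39)² = (-39)² = 1521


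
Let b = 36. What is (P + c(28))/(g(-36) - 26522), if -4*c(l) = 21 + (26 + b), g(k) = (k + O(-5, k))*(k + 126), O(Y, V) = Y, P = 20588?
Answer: -82269/120848 ≈ -0.68076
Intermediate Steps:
g(k) = (-5 + k)*(126 + k) (g(k) = (k - 5)*(k + 126) = (-5 + k)*(126 + k))
c(l) = -83/4 (c(l) = -(21 + (26 + 36))/4 = -(21 + 62)/4 = -1/4*83 = -83/4)
(P + c(28))/(g(-36) - 26522) = (20588 - 83/4)/((-630 + (-36)**2 + 121*(-36)) - 26522) = 82269/(4*((-630 + 1296 - 4356) - 26522)) = 82269/(4*(-3690 - 26522)) = (82269/4)/(-30212) = (82269/4)*(-1/30212) = -82269/120848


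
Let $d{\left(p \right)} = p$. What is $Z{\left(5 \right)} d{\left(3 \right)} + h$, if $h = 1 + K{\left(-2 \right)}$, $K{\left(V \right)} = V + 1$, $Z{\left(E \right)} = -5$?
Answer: $-15$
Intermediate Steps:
$K{\left(V \right)} = 1 + V$
$h = 0$ ($h = 1 + \left(1 - 2\right) = 1 - 1 = 0$)
$Z{\left(5 \right)} d{\left(3 \right)} + h = \left(-5\right) 3 + 0 = -15 + 0 = -15$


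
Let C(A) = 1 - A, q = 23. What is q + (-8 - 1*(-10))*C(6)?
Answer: 13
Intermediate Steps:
q + (-8 - 1*(-10))*C(6) = 23 + (-8 - 1*(-10))*(1 - 1*6) = 23 + (-8 + 10)*(1 - 6) = 23 + 2*(-5) = 23 - 10 = 13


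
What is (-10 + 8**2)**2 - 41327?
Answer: -38411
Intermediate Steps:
(-10 + 8**2)**2 - 41327 = (-10 + 64)**2 - 41327 = 54**2 - 41327 = 2916 - 41327 = -38411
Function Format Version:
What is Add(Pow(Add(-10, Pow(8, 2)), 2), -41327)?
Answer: -38411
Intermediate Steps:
Add(Pow(Add(-10, Pow(8, 2)), 2), -41327) = Add(Pow(Add(-10, 64), 2), -41327) = Add(Pow(54, 2), -41327) = Add(2916, -41327) = -38411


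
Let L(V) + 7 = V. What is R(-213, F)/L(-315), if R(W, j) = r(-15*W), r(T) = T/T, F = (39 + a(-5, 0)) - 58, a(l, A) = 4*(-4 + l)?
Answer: -1/322 ≈ -0.0031056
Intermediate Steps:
a(l, A) = -16 + 4*l
L(V) = -7 + V
F = -55 (F = (39 + (-16 + 4*(-5))) - 58 = (39 + (-16 - 20)) - 58 = (39 - 36) - 58 = 3 - 58 = -55)
r(T) = 1
R(W, j) = 1
R(-213, F)/L(-315) = 1/(-7 - 315) = 1/(-322) = 1*(-1/322) = -1/322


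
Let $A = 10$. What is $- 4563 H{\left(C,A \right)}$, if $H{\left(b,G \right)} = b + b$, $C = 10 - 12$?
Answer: $18252$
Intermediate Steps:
$C = -2$
$H{\left(b,G \right)} = 2 b$
$- 4563 H{\left(C,A \right)} = - 4563 \cdot 2 \left(-2\right) = \left(-4563\right) \left(-4\right) = 18252$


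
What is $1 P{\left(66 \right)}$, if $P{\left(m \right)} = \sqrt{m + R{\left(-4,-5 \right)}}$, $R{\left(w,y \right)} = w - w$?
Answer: $\sqrt{66} \approx 8.124$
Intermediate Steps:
$R{\left(w,y \right)} = 0$
$P{\left(m \right)} = \sqrt{m}$ ($P{\left(m \right)} = \sqrt{m + 0} = \sqrt{m}$)
$1 P{\left(66 \right)} = 1 \sqrt{66} = \sqrt{66}$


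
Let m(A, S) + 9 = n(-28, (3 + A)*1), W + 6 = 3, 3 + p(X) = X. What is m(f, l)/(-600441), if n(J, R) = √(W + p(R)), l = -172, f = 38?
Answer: 3/200147 - √35/600441 ≈ 5.1361e-6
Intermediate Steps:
p(X) = -3 + X
W = -3 (W = -6 + 3 = -3)
n(J, R) = √(-6 + R) (n(J, R) = √(-3 + (-3 + R)) = √(-6 + R))
m(A, S) = -9 + √(-3 + A) (m(A, S) = -9 + √(-6 + (3 + A)*1) = -9 + √(-6 + (3 + A)) = -9 + √(-3 + A))
m(f, l)/(-600441) = (-9 + √(-3 + 38))/(-600441) = (-9 + √35)*(-1/600441) = 3/200147 - √35/600441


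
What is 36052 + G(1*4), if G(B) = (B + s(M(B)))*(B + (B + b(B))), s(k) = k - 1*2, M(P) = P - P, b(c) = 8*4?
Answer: 36132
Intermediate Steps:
b(c) = 32
M(P) = 0
s(k) = -2 + k (s(k) = k - 2 = -2 + k)
G(B) = (-2 + B)*(32 + 2*B) (G(B) = (B + (-2 + 0))*(B + (B + 32)) = (B - 2)*(B + (32 + B)) = (-2 + B)*(32 + 2*B))
36052 + G(1*4) = 36052 + (-64 + 2*(1*4)² + 28*(1*4)) = 36052 + (-64 + 2*4² + 28*4) = 36052 + (-64 + 2*16 + 112) = 36052 + (-64 + 32 + 112) = 36052 + 80 = 36132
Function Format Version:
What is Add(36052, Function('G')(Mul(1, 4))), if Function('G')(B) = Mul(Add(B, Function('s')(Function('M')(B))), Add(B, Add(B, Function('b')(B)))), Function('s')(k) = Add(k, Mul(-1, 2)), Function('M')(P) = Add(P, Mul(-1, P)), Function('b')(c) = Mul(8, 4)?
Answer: 36132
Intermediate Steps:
Function('b')(c) = 32
Function('M')(P) = 0
Function('s')(k) = Add(-2, k) (Function('s')(k) = Add(k, -2) = Add(-2, k))
Function('G')(B) = Mul(Add(-2, B), Add(32, Mul(2, B))) (Function('G')(B) = Mul(Add(B, Add(-2, 0)), Add(B, Add(B, 32))) = Mul(Add(B, -2), Add(B, Add(32, B))) = Mul(Add(-2, B), Add(32, Mul(2, B))))
Add(36052, Function('G')(Mul(1, 4))) = Add(36052, Add(-64, Mul(2, Pow(Mul(1, 4), 2)), Mul(28, Mul(1, 4)))) = Add(36052, Add(-64, Mul(2, Pow(4, 2)), Mul(28, 4))) = Add(36052, Add(-64, Mul(2, 16), 112)) = Add(36052, Add(-64, 32, 112)) = Add(36052, 80) = 36132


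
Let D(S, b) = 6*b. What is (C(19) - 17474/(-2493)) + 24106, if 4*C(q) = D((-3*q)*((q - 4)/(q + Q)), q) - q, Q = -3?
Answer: 240691763/9972 ≈ 24137.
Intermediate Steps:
C(q) = 5*q/4 (C(q) = (6*q - q)/4 = (5*q)/4 = 5*q/4)
(C(19) - 17474/(-2493)) + 24106 = ((5/4)*19 - 17474/(-2493)) + 24106 = (95/4 - 17474*(-1/2493)) + 24106 = (95/4 + 17474/2493) + 24106 = 306731/9972 + 24106 = 240691763/9972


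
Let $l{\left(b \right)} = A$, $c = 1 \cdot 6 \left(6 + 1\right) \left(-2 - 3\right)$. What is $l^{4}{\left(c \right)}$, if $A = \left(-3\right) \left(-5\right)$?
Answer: $50625$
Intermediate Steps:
$A = 15$
$c = -210$ ($c = 6 \cdot 7 \left(-5\right) = 6 \left(-35\right) = -210$)
$l{\left(b \right)} = 15$
$l^{4}{\left(c \right)} = 15^{4} = 50625$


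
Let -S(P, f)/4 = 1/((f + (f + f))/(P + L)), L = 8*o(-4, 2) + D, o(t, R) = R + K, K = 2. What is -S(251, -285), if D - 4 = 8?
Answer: -236/171 ≈ -1.3801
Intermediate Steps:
D = 12 (D = 4 + 8 = 12)
o(t, R) = 2 + R (o(t, R) = R + 2 = 2 + R)
L = 44 (L = 8*(2 + 2) + 12 = 8*4 + 12 = 32 + 12 = 44)
S(P, f) = -4*(44 + P)/(3*f) (S(P, f) = -4*(P + 44)/(f + (f + f)) = -4*(44 + P)/(f + 2*f) = -4*(44 + P)/(3*f))
-S(251, -285) = -4*(-44 - 1*251)/(3*(-285)) = -4*(-1)*(-44 - 251)/(3*285) = -4*(-1)*(-295)/(3*285) = -1*236/171 = -236/171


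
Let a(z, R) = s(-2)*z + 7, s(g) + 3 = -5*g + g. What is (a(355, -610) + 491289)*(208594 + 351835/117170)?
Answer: 2410260312972573/23434 ≈ 1.0285e+11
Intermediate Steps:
s(g) = -3 - 4*g (s(g) = -3 + (-5*g + g) = -3 - 4*g)
a(z, R) = 7 + 5*z (a(z, R) = (-3 - 4*(-2))*z + 7 = (-3 + 8)*z + 7 = 5*z + 7 = 7 + 5*z)
(a(355, -610) + 491289)*(208594 + 351835/117170) = ((7 + 5*355) + 491289)*(208594 + 351835/117170) = ((7 + 1775) + 491289)*(208594 + 351835*(1/117170)) = (1782 + 491289)*(208594 + 70367/23434) = 493071*(4888262163/23434) = 2410260312972573/23434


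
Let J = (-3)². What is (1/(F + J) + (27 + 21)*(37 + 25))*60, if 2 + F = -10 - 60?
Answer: 3749740/21 ≈ 1.7856e+5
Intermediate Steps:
J = 9
F = -72 (F = -2 + (-10 - 60) = -2 - 70 = -72)
(1/(F + J) + (27 + 21)*(37 + 25))*60 = (1/(-72 + 9) + (27 + 21)*(37 + 25))*60 = (1/(-63) + 48*62)*60 = (-1/63 + 2976)*60 = (187487/63)*60 = 3749740/21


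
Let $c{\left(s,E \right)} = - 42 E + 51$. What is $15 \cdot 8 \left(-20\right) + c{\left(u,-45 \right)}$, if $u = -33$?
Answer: $-459$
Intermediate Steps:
$c{\left(s,E \right)} = 51 - 42 E$
$15 \cdot 8 \left(-20\right) + c{\left(u,-45 \right)} = 15 \cdot 8 \left(-20\right) + \left(51 - -1890\right) = 120 \left(-20\right) + \left(51 + 1890\right) = -2400 + 1941 = -459$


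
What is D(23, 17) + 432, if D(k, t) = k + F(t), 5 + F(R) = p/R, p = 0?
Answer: 450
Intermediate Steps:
F(R) = -5 (F(R) = -5 + 0/R = -5 + 0 = -5)
D(k, t) = -5 + k (D(k, t) = k - 5 = -5 + k)
D(23, 17) + 432 = (-5 + 23) + 432 = 18 + 432 = 450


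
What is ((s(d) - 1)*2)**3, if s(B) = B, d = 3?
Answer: 64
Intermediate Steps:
((s(d) - 1)*2)**3 = ((3 - 1)*2)**3 = (2*2)**3 = 4**3 = 64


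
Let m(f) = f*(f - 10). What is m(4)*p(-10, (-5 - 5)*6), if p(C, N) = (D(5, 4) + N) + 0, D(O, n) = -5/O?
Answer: 1464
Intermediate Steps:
p(C, N) = -1 + N (p(C, N) = (-5/5 + N) + 0 = (-5*⅕ + N) + 0 = (-1 + N) + 0 = -1 + N)
m(f) = f*(-10 + f)
m(4)*p(-10, (-5 - 5)*6) = (4*(-10 + 4))*(-1 + (-5 - 5)*6) = (4*(-6))*(-1 - 10*6) = -24*(-1 - 60) = -24*(-61) = 1464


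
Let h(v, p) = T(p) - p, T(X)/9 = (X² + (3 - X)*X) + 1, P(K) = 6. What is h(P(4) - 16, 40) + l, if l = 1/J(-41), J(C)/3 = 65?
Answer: 204556/195 ≈ 1049.0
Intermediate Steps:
J(C) = 195 (J(C) = 3*65 = 195)
T(X) = 9 + 9*X² + 9*X*(3 - X) (T(X) = 9*((X² + (3 - X)*X) + 1) = 9*((X² + X*(3 - X)) + 1) = 9*(1 + X² + X*(3 - X)) = 9 + 9*X² + 9*X*(3 - X))
h(v, p) = 9 + 26*p (h(v, p) = (9 + 27*p) - p = 9 + 26*p)
l = 1/195 ≈ 0.0051282
h(P(4) - 16, 40) + l = (9 + 26*40) + 1/195 = (9 + 1040) + 1/195 = 1049 + 1/195 = 204556/195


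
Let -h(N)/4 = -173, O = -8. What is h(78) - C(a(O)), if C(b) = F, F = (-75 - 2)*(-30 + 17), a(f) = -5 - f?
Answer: -309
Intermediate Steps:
h(N) = 692 (h(N) = -4*(-173) = 692)
F = 1001 (F = -77*(-13) = 1001)
C(b) = 1001
h(78) - C(a(O)) = 692 - 1*1001 = 692 - 1001 = -309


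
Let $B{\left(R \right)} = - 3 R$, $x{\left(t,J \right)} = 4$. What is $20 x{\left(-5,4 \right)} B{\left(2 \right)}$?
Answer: $-480$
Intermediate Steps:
$20 x{\left(-5,4 \right)} B{\left(2 \right)} = 20 \cdot 4 \left(\left(-3\right) 2\right) = 80 \left(-6\right) = -480$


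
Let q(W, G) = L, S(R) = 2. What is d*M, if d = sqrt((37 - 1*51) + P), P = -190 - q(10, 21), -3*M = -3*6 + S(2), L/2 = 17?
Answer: 16*I*sqrt(238)/3 ≈ 82.279*I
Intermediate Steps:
L = 34 (L = 2*17 = 34)
q(W, G) = 34
M = 16/3 (M = -(-3*6 + 2)/3 = -(-18 + 2)/3 = -1/3*(-16) = 16/3 ≈ 5.3333)
P = -224 (P = -190 - 1*34 = -190 - 34 = -224)
d = I*sqrt(238) (d = sqrt((37 - 1*51) - 224) = sqrt((37 - 51) - 224) = sqrt(-14 - 224) = sqrt(-238) = I*sqrt(238) ≈ 15.427*I)
d*M = (I*sqrt(238))*(16/3) = 16*I*sqrt(238)/3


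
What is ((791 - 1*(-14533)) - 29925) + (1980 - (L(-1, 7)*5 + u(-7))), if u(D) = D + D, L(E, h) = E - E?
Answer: -12607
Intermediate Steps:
L(E, h) = 0
u(D) = 2*D
((791 - 1*(-14533)) - 29925) + (1980 - (L(-1, 7)*5 + u(-7))) = ((791 - 1*(-14533)) - 29925) + (1980 - (0*5 + 2*(-7))) = ((791 + 14533) - 29925) + (1980 - (0 - 14)) = (15324 - 29925) + (1980 - 1*(-14)) = -14601 + (1980 + 14) = -14601 + 1994 = -12607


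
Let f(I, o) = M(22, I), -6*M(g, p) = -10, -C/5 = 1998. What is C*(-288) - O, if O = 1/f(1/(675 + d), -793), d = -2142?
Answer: 14385597/5 ≈ 2.8771e+6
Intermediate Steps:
C = -9990 (C = -5*1998 = -9990)
M(g, p) = 5/3 (M(g, p) = -⅙*(-10) = 5/3)
f(I, o) = 5/3
O = ⅗ (O = 1/(5/3) = ⅗ ≈ 0.60000)
C*(-288) - O = -9990*(-288) - 1*⅗ = 2877120 - ⅗ = 14385597/5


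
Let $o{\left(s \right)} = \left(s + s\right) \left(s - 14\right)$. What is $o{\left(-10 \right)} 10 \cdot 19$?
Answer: $91200$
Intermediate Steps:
$o{\left(s \right)} = 2 s \left(-14 + s\right)$
$o{\left(-10 \right)} 10 \cdot 19 = 2 \left(-10\right) \left(-14 - 10\right) 10 \cdot 19 = 2 \left(-10\right) \left(-24\right) 10 \cdot 19 = 480 \cdot 10 \cdot 19 = 4800 \cdot 19 = 91200$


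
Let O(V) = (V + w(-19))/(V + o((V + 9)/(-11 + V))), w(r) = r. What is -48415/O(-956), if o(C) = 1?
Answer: -1849453/39 ≈ -47422.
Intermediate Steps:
O(V) = (-19 + V)/(1 + V) (O(V) = (V - 19)/(V + 1) = (-19 + V)/(1 + V))
-48415/O(-956) = -48415*(1 - 956)/(-19 - 956) = -48415/(-975/(-955)) = -48415/((-1/955*(-975))) = -48415/195/191 = -48415*191/195 = -1849453/39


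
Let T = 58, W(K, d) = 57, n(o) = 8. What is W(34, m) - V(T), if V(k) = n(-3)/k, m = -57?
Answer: 1649/29 ≈ 56.862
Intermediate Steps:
V(k) = 8/k
W(34, m) - V(T) = 57 - 8/58 = 57 - 1*4/29 = 57 - 4/29 = 1649/29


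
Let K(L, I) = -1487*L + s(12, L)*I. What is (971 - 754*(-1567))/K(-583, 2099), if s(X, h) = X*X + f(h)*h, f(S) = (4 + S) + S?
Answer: 1182489/1423128331 ≈ 0.00083091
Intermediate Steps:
f(S) = 4 + 2*S
s(X, h) = X² + h*(4 + 2*h) (s(X, h) = X*X + (4 + 2*h)*h = X² + h*(4 + 2*h))
K(L, I) = -1487*L + I*(144 + 2*L*(2 + L)) (K(L, I) = -1487*L + (12² + 2*L*(2 + L))*I = -1487*L + (144 + 2*L*(2 + L))*I = -1487*L + I*(144 + 2*L*(2 + L)))
(971 - 754*(-1567))/K(-583, 2099) = (971 - 754*(-1567))/(-1487*(-583) + 2*2099*(72 - 583*(2 - 583))) = (971 + 1181518)/(866921 + 2*2099*(72 - 583*(-581))) = 1182489/(866921 + 2*2099*(72 + 338723)) = 1182489/(866921 + 2*2099*338795) = 1182489/(866921 + 1422261410) = 1182489/1423128331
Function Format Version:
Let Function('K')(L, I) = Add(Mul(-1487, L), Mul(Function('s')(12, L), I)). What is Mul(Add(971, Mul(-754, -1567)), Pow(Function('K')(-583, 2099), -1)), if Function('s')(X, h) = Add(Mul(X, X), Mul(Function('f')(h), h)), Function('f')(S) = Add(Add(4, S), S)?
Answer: Rational(1182489, 1423128331) ≈ 0.00083091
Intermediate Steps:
Function('f')(S) = Add(4, Mul(2, S))
Function('s')(X, h) = Add(Pow(X, 2), Mul(h, Add(4, Mul(2, h)))) (Function('s')(X, h) = Add(Mul(X, X), Mul(Add(4, Mul(2, h)), h)) = Add(Pow(X, 2), Mul(h, Add(4, Mul(2, h)))))
Function('K')(L, I) = Add(Mul(-1487, L), Mul(I, Add(144, Mul(2, L, Add(2, L))))) (Function('K')(L, I) = Add(Mul(-1487, L), Mul(Add(Pow(12, 2), Mul(2, L, Add(2, L))), I)) = Add(Mul(-1487, L), Mul(Add(144, Mul(2, L, Add(2, L))), I)) = Add(Mul(-1487, L), Mul(I, Add(144, Mul(2, L, Add(2, L))))))
Mul(Add(971, Mul(-754, -1567)), Pow(Function('K')(-583, 2099), -1)) = Mul(Add(971, Mul(-754, -1567)), Pow(Add(Mul(-1487, -583), Mul(2, 2099, Add(72, Mul(-583, Add(2, -583))))), -1)) = Mul(Add(971, 1181518), Pow(Add(866921, Mul(2, 2099, Add(72, Mul(-583, -581)))), -1)) = Mul(1182489, Pow(Add(866921, Mul(2, 2099, Add(72, 338723))), -1)) = Mul(1182489, Pow(Add(866921, Mul(2, 2099, 338795)), -1)) = Mul(1182489, Pow(Add(866921, 1422261410), -1)) = Mul(1182489, Pow(1423128331, -1)) = Mul(1182489, Rational(1, 1423128331)) = Rational(1182489, 1423128331)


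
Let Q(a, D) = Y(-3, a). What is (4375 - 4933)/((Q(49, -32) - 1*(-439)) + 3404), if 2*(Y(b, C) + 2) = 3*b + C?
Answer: -62/429 ≈ -0.14452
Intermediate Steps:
Y(b, C) = -2 + C/2 + 3*b/2 (Y(b, C) = -2 + (3*b + C)/2 = -2 + (C + 3*b)/2 = -2 + (C/2 + 3*b/2) = -2 + C/2 + 3*b/2)
Q(a, D) = -13/2 + a/2 (Q(a, D) = -2 + a/2 + (3/2)*(-3) = -2 + a/2 - 9/2 = -13/2 + a/2)
(4375 - 4933)/((Q(49, -32) - 1*(-439)) + 3404) = (4375 - 4933)/(((-13/2 + (½)*49) - 1*(-439)) + 3404) = -558/(((-13/2 + 49/2) + 439) + 3404) = -558/((18 + 439) + 3404) = -558/(457 + 3404) = -558/3861 = -558*1/3861 = -62/429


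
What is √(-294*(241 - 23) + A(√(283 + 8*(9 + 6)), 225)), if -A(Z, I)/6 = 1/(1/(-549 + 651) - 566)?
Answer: 4*I*√13350635228865/57731 ≈ 253.16*I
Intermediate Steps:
A(Z, I) = 612/57731 (A(Z, I) = -6/(1/(-549 + 651) - 566) = -6/(1/102 - 566) = -6/(-57731/102) = -6*(-102/57731) = 612/57731)
√(-294*(241 - 23) + A(√(283 + 8*(9 + 6)), 225)) = √(-294*(241 - 23) + 612/57731) = √(-294*218 + 612/57731) = √(-64092 + 612/57731) = √(-3700094640/57731) = 4*I*√13350635228865/57731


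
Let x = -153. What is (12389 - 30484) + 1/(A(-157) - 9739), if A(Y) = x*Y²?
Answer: -68417846421/3781036 ≈ -18095.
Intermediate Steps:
A(Y) = -153*Y²
(12389 - 30484) + 1/(A(-157) - 9739) = (12389 - 30484) + 1/(-153*(-157)² - 9739) = -18095 + 1/(-153*24649 - 9739) = -18095 + 1/(-3771297 - 9739) = -18095 + 1/(-3781036) = -18095 - 1/3781036 = -68417846421/3781036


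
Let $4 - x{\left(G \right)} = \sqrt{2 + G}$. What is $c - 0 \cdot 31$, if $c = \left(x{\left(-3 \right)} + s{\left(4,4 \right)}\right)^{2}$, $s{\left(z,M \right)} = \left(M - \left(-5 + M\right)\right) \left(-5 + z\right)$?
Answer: $2 i \approx 2.0 i$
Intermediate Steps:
$x{\left(G \right)} = 4 - \sqrt{2 + G}$
$s{\left(z,M \right)} = -25 + 5 z$ ($s{\left(z,M \right)} = 5 \left(-5 + z\right) = -25 + 5 z$)
$c = \left(-1 - i\right)^{2}$ ($c = \left(\left(4 - \sqrt{2 - 3}\right) + \left(-25 + 5 \cdot 4\right)\right)^{2} = \left(\left(4 - \sqrt{-1}\right) + \left(-25 + 20\right)\right)^{2} = \left(\left(4 - i\right) - 5\right)^{2} = \left(-1 - i\right)^{2} \approx 2.0 i$)
$c - 0 \cdot 31 = 2 i - 0 \cdot 31 = 2 i - 0 = 2 i + 0 = 2 i$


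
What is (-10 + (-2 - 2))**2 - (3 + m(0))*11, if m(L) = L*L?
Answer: 163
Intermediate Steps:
m(L) = L**2
(-10 + (-2 - 2))**2 - (3 + m(0))*11 = (-10 + (-2 - 2))**2 - (3 + 0**2)*11 = (-10 - 4)**2 - (3 + 0)*11 = (-14)**2 - 3*11 = 196 - 1*33 = 196 - 33 = 163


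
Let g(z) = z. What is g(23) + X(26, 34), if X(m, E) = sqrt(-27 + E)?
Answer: 23 + sqrt(7) ≈ 25.646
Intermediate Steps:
g(23) + X(26, 34) = 23 + sqrt(-27 + 34) = 23 + sqrt(7)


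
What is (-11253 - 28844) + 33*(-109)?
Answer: -43694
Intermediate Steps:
(-11253 - 28844) + 33*(-109) = -40097 - 3597 = -43694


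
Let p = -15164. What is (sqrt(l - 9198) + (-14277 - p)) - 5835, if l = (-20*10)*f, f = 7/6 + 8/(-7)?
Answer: -4948 + I*sqrt(4058418)/21 ≈ -4948.0 + 95.931*I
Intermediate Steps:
f = 1/42 (f = 7*(1/6) + 8*(-1/7) = 7/6 - 8/7 = 1/42 ≈ 0.023810)
l = -100/21 (l = -20*10*(1/42) = -200*1/42 = -100/21 ≈ -4.7619)
(sqrt(l - 9198) + (-14277 - p)) - 5835 = (sqrt(-100/21 - 9198) + (-14277 - 1*(-15164))) - 5835 = (sqrt(-193258/21) + (-14277 + 15164)) - 5835 = (I*sqrt(4058418)/21 + 887) - 5835 = (887 + I*sqrt(4058418)/21) - 5835 = -4948 + I*sqrt(4058418)/21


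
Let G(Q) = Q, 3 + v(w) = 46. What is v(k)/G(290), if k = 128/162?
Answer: 43/290 ≈ 0.14828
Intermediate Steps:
k = 64/81 (k = 128*(1/162) = 64/81 ≈ 0.79012)
v(w) = 43 (v(w) = -3 + 46 = 43)
v(k)/G(290) = 43/290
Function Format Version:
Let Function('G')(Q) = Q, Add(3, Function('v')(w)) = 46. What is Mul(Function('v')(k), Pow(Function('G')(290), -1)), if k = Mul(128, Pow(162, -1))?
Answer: Rational(43, 290) ≈ 0.14828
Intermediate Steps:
k = Rational(64, 81) (k = Mul(128, Rational(1, 162)) = Rational(64, 81) ≈ 0.79012)
Function('v')(w) = 43 (Function('v')(w) = Add(-3, 46) = 43)
Mul(Function('v')(k), Pow(Function('G')(290), -1)) = Mul(43, Pow(290, -1)) = Mul(43, Rational(1, 290)) = Rational(43, 290)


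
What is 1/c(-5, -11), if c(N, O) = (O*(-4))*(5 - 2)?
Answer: 1/132 ≈ 0.0075758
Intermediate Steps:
c(N, O) = -12*O (c(N, O) = -4*O*3 = -12*O)
1/c(-5, -11) = 1/(-12*(-11)) = 1/132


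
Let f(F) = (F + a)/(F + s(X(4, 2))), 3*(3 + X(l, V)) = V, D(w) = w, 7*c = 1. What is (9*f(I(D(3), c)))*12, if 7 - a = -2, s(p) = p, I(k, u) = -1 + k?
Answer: -3564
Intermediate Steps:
c = ⅐ (c = (⅐)*1 = ⅐ ≈ 0.14286)
X(l, V) = -3 + V/3
a = 9 (a = 7 - 1*(-2) = 7 + 2 = 9)
f(F) = (9 + F)/(-7/3 + F) (f(F) = (F + 9)/(F + (-3 + (⅓)*2)) = (9 + F)/(F + (-3 + ⅔)) = (9 + F)/(F - 7/3) = (9 + F)/(-7/3 + F))
(9*f(I(D(3), c)))*12 = (9*(3*(9 + (-1 + 3))/(-7 + 3*(-1 + 3))))*12 = (9*(3*(9 + 2)/(-7 + 3*2)))*12 = (9*(3*11/(-7 + 6)))*12 = (9*(3*11/(-1)))*12 = (9*(3*(-1)*11))*12 = (9*(-33))*12 = -297*12 = -3564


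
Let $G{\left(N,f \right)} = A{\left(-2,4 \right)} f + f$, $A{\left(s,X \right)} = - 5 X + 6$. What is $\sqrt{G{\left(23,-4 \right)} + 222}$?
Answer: $\sqrt{274} \approx 16.553$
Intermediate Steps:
$A{\left(s,X \right)} = 6 - 5 X$
$G{\left(N,f \right)} = - 13 f$ ($G{\left(N,f \right)} = \left(6 - 20\right) f + f = - 14 f + f = - 13 f$)
$\sqrt{G{\left(23,-4 \right)} + 222} = \sqrt{\left(-13\right) \left(-4\right) + 222} = \sqrt{52 + 222} = \sqrt{274}$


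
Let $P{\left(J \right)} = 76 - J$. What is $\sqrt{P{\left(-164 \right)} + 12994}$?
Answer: $\sqrt{13234} \approx 115.04$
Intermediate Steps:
$\sqrt{P{\left(-164 \right)} + 12994} = \sqrt{\left(76 - -164\right) + 12994} = \sqrt{\left(76 + 164\right) + 12994} = \sqrt{240 + 12994} = \sqrt{13234}$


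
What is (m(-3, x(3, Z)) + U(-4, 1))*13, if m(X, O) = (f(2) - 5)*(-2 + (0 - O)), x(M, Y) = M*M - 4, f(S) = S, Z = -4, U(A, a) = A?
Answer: 221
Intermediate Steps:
x(M, Y) = -4 + M² (x(M, Y) = M² - 4 = -4 + M²)
m(X, O) = 6 + 3*O (m(X, O) = (2 - 5)*(-2 + (0 - O)) = -3*(-2 - O) = 6 + 3*O)
(m(-3, x(3, Z)) + U(-4, 1))*13 = ((6 + 3*(-4 + 3²)) - 4)*13 = ((6 + 3*(-4 + 9)) - 4)*13 = ((6 + 3*5) - 4)*13 = ((6 + 15) - 4)*13 = (21 - 4)*13 = 17*13 = 221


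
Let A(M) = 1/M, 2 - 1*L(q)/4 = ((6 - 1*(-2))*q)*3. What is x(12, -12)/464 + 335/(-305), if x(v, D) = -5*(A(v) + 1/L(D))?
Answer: -21655121/19699584 ≈ -1.0993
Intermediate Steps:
L(q) = 8 - 96*q (L(q) = 8 - 4*(6 - 1*(-2))*q*3 = 8 - 4*(6 + 2)*q*3 = 8 - 4*8*q*3 = 8 - 96*q)
x(v, D) = -5/v - 5/(8 - 96*D) (x(v, D) = -5*(1/v + 1/(8 - 96*D)) = -5/v - 5/(8 - 96*D))
x(12, -12)/464 + 335/(-305) = (-5/12 + 5/(-8 + 96*(-12)))/464 + 335/(-305) = (-5*1/12 + 5/(-8 - 1152))*(1/464) + 335*(-1/305) = (-5/12 + 5/(-1160))*(1/464) - 67/61 = (-5/12 + 5*(-1/1160))*(1/464) - 67/61 = (-5/12 - 1/232)*(1/464) - 67/61 = -293/696*1/464 - 67/61 = -293/322944 - 67/61 = -21655121/19699584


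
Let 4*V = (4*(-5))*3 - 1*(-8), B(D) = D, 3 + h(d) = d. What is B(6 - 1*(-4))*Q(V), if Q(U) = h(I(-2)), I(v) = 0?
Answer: -30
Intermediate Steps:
h(d) = -3 + d
V = -13 (V = ((4*(-5))*3 - 1*(-8))/4 = (-20*3 + 8)/4 = (-60 + 8)/4 = (¼)*(-52) = -13)
Q(U) = -3 (Q(U) = -3 + 0 = -3)
B(6 - 1*(-4))*Q(V) = (6 - 1*(-4))*(-3) = (6 + 4)*(-3) = 10*(-3) = -30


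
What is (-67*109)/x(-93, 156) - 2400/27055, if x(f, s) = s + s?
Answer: -39666293/1688232 ≈ -23.496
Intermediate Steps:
x(f, s) = 2*s
(-67*109)/x(-93, 156) - 2400/27055 = (-67*109)/((2*156)) - 2400/27055 = -7303/312 - 2400*1/27055 = -7303*1/312 - 480/5411 = -7303/312 - 480/5411 = -39666293/1688232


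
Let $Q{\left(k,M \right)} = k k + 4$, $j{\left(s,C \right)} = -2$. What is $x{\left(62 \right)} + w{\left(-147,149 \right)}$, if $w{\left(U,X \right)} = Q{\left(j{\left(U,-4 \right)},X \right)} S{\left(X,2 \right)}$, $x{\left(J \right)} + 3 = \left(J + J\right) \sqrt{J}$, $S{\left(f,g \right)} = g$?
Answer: $13 + 124 \sqrt{62} \approx 989.38$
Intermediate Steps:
$x{\left(J \right)} = -3 + 2 J^{\frac{3}{2}}$ ($x{\left(J \right)} = -3 + \left(J + J\right) \sqrt{J} = -3 + 2 J \sqrt{J} = -3 + 2 J^{\frac{3}{2}}$)
$Q{\left(k,M \right)} = 4 + k^{2}$ ($Q{\left(k,M \right)} = k^{2} + 4 = 4 + k^{2}$)
$w{\left(U,X \right)} = 16$ ($w{\left(U,X \right)} = \left(4 + \left(-2\right)^{2}\right) 2 = \left(4 + 4\right) 2 = 8 \cdot 2 = 16$)
$x{\left(62 \right)} + w{\left(-147,149 \right)} = \left(-3 + 2 \cdot 62^{\frac{3}{2}}\right) + 16 = \left(-3 + 2 \cdot 62 \sqrt{62}\right) + 16 = \left(-3 + 124 \sqrt{62}\right) + 16 = 13 + 124 \sqrt{62}$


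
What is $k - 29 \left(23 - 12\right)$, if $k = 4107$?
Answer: $3788$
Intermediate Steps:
$k - 29 \left(23 - 12\right) = 4107 - 29 \left(23 - 12\right) = 4107 - 29 \cdot 11 = 4107 - 319 = 3788$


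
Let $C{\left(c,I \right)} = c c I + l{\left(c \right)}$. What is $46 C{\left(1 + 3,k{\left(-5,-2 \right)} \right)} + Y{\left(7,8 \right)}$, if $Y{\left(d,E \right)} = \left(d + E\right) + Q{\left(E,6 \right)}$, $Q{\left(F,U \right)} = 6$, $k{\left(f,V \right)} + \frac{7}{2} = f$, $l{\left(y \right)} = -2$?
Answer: $-6327$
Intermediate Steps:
$k{\left(f,V \right)} = - \frac{7}{2} + f$
$C{\left(c,I \right)} = -2 + I c^{2}$ ($C{\left(c,I \right)} = c c I - 2 = c^{2} I - 2 = I c^{2} - 2 = -2 + I c^{2}$)
$Y{\left(d,E \right)} = 6 + E + d$ ($Y{\left(d,E \right)} = \left(d + E\right) + 6 = \left(E + d\right) + 6 = 6 + E + d$)
$46 C{\left(1 + 3,k{\left(-5,-2 \right)} \right)} + Y{\left(7,8 \right)} = 46 \left(-2 + \left(- \frac{7}{2} - 5\right) \left(1 + 3\right)^{2}\right) + \left(6 + 8 + 7\right) = 46 \left(-2 - \frac{17 \cdot 4^{2}}{2}\right) + 21 = 46 \left(-2 - 136\right) + 21 = 46 \left(-138\right) + 21 = -6348 + 21 = -6327$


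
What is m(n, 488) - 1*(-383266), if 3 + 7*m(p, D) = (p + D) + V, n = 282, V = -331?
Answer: 2683298/7 ≈ 3.8333e+5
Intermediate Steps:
m(p, D) = -334/7 + D/7 + p/7 (m(p, D) = -3/7 + ((p + D) - 331)/7 = -3/7 + ((D + p) - 331)/7 = -3/7 + (-331 + D + p)/7 = -3/7 + (-331/7 + D/7 + p/7) = -334/7 + D/7 + p/7)
m(n, 488) - 1*(-383266) = (-334/7 + (⅐)*488 + (⅐)*282) - 1*(-383266) = (-334/7 + 488/7 + 282/7) + 383266 = 436/7 + 383266 = 2683298/7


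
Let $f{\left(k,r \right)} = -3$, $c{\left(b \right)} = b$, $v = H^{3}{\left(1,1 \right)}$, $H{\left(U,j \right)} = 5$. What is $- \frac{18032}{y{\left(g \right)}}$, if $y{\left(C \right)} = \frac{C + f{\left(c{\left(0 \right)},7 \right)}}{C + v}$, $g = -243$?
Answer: $- \frac{1063888}{123} \approx -8649.5$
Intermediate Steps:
$v = 125$ ($v = 5^{3} = 125$)
$y{\left(C \right)} = \frac{-3 + C}{125 + C}$ ($y{\left(C \right)} = \frac{C - 3}{C + 125} = \frac{-3 + C}{125 + C}$)
$- \frac{18032}{y{\left(g \right)}} = - \frac{18032}{\frac{1}{125 - 243} \left(-3 - 243\right)} = - \frac{18032}{\frac{1}{-118} \left(-246\right)} = - \frac{18032}{\left(- \frac{1}{118}\right) \left(-246\right)} = - \frac{18032}{\frac{123}{59}} = \left(-18032\right) \frac{59}{123} = - \frac{1063888}{123}$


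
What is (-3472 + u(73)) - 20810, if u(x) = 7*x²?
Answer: 13021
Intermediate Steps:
(-3472 + u(73)) - 20810 = (-3472 + 7*73²) - 20810 = (-3472 + 7*5329) - 20810 = (-3472 + 37303) - 20810 = 33831 - 20810 = 13021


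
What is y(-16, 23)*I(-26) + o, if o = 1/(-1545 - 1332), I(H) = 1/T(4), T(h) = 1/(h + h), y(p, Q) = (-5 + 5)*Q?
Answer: -1/2877 ≈ -0.00034758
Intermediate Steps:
y(p, Q) = 0 (y(p, Q) = 0*Q = 0)
T(h) = 1/(2*h)
I(H) = 8 (I(H) = 1/((1/2)/4) = 1/((1/2)*(1/4)) = 1/(1/8) = 8)
o = -1/2877 (o = 1/(-2877) = -1/2877 ≈ -0.00034758)
y(-16, 23)*I(-26) + o = 0*8 - 1/2877 = 0 - 1/2877 = -1/2877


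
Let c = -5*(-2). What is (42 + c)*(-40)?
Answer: -2080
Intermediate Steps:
c = 10
(42 + c)*(-40) = (42 + 10)*(-40) = 52*(-40) = -2080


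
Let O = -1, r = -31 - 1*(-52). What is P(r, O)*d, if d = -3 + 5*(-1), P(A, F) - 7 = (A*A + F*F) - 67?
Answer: -3056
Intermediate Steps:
r = 21 (r = -31 + 52 = 21)
P(A, F) = -60 + A**2 + F**2 (P(A, F) = 7 + ((A*A + F*F) - 67) = 7 + ((A**2 + F**2) - 67) = 7 + (-67 + A**2 + F**2) = -60 + A**2 + F**2)
d = -8 (d = -3 - 5 = -8)
P(r, O)*d = (-60 + 21**2 + (-1)**2)*(-8) = (-60 + 441 + 1)*(-8) = 382*(-8) = -3056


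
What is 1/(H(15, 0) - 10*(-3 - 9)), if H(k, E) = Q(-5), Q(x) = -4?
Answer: 1/116 ≈ 0.0086207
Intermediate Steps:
H(k, E) = -4
1/(H(15, 0) - 10*(-3 - 9)) = 1/(-4 - 10*(-3 - 9)) = 1/(-4 - 10*(-12)) = 1/(-4 + 120) = 1/116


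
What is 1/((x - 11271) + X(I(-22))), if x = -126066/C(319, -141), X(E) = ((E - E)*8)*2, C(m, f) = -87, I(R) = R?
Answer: -29/284837 ≈ -0.00010181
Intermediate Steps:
X(E) = 0 (X(E) = (0*8)*2 = 0*2 = 0)
x = 42022/29 (x = -126066/(-87) = -126066*(-1/87) = 42022/29 ≈ 1449.0)
1/((x - 11271) + X(I(-22))) = 1/((42022/29 - 11271) + 0) = 1/(-284837/29 + 0) = 1/(-284837/29) = -29/284837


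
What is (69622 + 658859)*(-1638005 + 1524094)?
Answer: -82981999191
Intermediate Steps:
(69622 + 658859)*(-1638005 + 1524094) = 728481*(-113911) = -82981999191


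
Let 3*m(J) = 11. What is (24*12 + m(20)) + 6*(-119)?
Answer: -1267/3 ≈ -422.33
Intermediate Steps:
m(J) = 11/3 (m(J) = (⅓)*11 = 11/3)
(24*12 + m(20)) + 6*(-119) = (24*12 + 11/3) + 6*(-119) = (288 + 11/3) - 714 = 875/3 - 714 = -1267/3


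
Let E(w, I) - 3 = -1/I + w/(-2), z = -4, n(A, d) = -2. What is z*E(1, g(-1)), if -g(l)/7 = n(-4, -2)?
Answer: -68/7 ≈ -9.7143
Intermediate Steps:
g(l) = 14 (g(l) = -7*(-2) = 14)
E(w, I) = 3 - 1/I - w/2 (E(w, I) = 3 + (-1/I + w/(-2)) = 3 + (-1/I + w*(-½)) = 3 + (-1/I - w/2) = 3 - 1/I - w/2)
z*E(1, g(-1)) = -4*(3 - 1/14 - ½*1) = -4*(3 - 1*1/14 - ½) = -4*(3 - 1/14 - ½) = -4*17/7 = -68/7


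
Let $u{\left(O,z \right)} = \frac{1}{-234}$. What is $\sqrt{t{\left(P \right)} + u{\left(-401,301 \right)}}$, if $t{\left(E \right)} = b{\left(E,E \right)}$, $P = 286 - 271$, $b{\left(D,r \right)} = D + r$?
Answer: $\frac{\sqrt{182494}}{78} \approx 5.4768$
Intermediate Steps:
$u{\left(O,z \right)} = - \frac{1}{234}$
$P = 15$
$t{\left(E \right)} = 2 E$ ($t{\left(E \right)} = E + E = 2 E$)
$\sqrt{t{\left(P \right)} + u{\left(-401,301 \right)}} = \sqrt{2 \cdot 15 - \frac{1}{234}} = \sqrt{30 - \frac{1}{234}} = \sqrt{\frac{7019}{234}} = \frac{\sqrt{182494}}{78}$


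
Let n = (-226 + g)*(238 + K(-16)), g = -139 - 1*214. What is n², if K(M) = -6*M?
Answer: 37398144996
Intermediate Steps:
g = -353 (g = -139 - 214 = -353)
n = -193386 (n = (-226 - 353)*(238 - 6*(-16)) = -579*(238 + 96) = -579*334 = -193386)
n² = (-193386)² = 37398144996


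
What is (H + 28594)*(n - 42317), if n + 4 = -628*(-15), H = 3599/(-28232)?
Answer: -26559733938309/28232 ≈ -9.4077e+8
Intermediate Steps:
H = -3599/28232 (H = 3599*(-1/28232) = -3599/28232 ≈ -0.12748)
n = 9416 (n = -4 - 628*(-15) = -4 + 9420 = 9416)
(H + 28594)*(n - 42317) = (-3599/28232 + 28594)*(9416 - 42317) = (807262209/28232)*(-32901) = -26559733938309/28232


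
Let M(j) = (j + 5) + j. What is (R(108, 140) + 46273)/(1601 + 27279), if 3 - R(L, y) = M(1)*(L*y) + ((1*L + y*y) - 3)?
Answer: -79269/28880 ≈ -2.7448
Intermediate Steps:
M(j) = 5 + 2*j (M(j) = (5 + j) + j = 5 + 2*j)
R(L, y) = 6 - L - y**2 - 7*L*y (R(L, y) = 3 - ((5 + 2*1)*(L*y) + ((1*L + y*y) - 3)) = 3 - ((5 + 2)*(L*y) + ((L + y**2) - 3)) = 3 - (7*(L*y) + (-3 + L + y**2)) = 3 - (7*L*y + (-3 + L + y**2)) = 3 - (-3 + L + y**2 + 7*L*y) = 3 + (3 - L - y**2 - 7*L*y) = 6 - L - y**2 - 7*L*y)
(R(108, 140) + 46273)/(1601 + 27279) = ((6 - 1*108 - 1*140**2 - 7*108*140) + 46273)/(1601 + 27279) = ((6 - 108 - 1*19600 - 105840) + 46273)/28880 = ((6 - 108 - 19600 - 105840) + 46273)*(1/28880) = (-125542 + 46273)*(1/28880) = -79269*1/28880 = -79269/28880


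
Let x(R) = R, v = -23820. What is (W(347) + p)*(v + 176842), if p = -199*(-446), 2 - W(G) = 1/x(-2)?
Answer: 13581697143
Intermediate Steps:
W(G) = 5/2 (W(G) = 2 - 1/(-2) = 2 - 1*(-½) = 2 + ½ = 5/2)
p = 88754
(W(347) + p)*(v + 176842) = (5/2 + 88754)*(-23820 + 176842) = (177513/2)*153022 = 13581697143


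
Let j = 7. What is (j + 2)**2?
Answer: 81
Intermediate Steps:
(j + 2)**2 = (7 + 2)**2 = 9**2 = 81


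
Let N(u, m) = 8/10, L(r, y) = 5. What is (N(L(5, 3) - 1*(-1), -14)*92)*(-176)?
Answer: -64768/5 ≈ -12954.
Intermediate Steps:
N(u, m) = ⅘ (N(u, m) = 8*(⅒) = ⅘)
(N(L(5, 3) - 1*(-1), -14)*92)*(-176) = ((⅘)*92)*(-176) = (368/5)*(-176) = -64768/5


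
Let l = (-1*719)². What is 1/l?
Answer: 1/516961 ≈ 1.9344e-6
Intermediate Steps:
l = 516961 (l = (-719)² = 516961)
1/l = 1/516961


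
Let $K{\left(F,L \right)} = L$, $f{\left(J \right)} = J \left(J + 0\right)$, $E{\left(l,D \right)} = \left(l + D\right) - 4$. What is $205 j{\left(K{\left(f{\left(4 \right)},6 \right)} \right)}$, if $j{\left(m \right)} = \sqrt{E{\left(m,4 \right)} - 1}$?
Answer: $205 \sqrt{5} \approx 458.39$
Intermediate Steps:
$E{\left(l,D \right)} = -4 + D + l$ ($E{\left(l,D \right)} = \left(D + l\right) - 4 = -4 + D + l$)
$f{\left(J \right)} = J^{2}$ ($f{\left(J \right)} = J J = J^{2}$)
$j{\left(m \right)} = \sqrt{-1 + m}$ ($j{\left(m \right)} = \sqrt{\left(-4 + 4 + m\right) - 1} = \sqrt{m - 1} = \sqrt{-1 + m}$)
$205 j{\left(K{\left(f{\left(4 \right)},6 \right)} \right)} = 205 \sqrt{-1 + 6} = 205 \sqrt{5}$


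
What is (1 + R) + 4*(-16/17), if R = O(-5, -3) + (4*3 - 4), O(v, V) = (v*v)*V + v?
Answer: -1271/17 ≈ -74.765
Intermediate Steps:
O(v, V) = v + V*v² (O(v, V) = v²*V + v = V*v² + v = v + V*v²)
R = -72 (R = -5*(1 - 3*(-5)) + (4*3 - 4) = -5*(1 + 15) + (12 - 4) = -5*16 + 8 = -80 + 8 = -72)
(1 + R) + 4*(-16/17) = (1 - 72) + 4*(-16/17) = -71 + 4*(-16*1/17) = -71 + 4*(-16/17) = -71 - 64/17 = -1271/17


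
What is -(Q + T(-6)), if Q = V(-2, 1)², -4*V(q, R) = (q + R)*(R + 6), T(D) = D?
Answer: 47/16 ≈ 2.9375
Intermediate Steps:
V(q, R) = -(6 + R)*(R + q)/4 (V(q, R) = -(q + R)*(R + 6)/4 = -(R + q)*(6 + R)/4 = -(6 + R)*(R + q)/4)
Q = 49/16 (Q = (-3/2*1 - 3/2*(-2) - ¼*1² - ¼*1*(-2))² = (-3/2 + 3 - ¼*1 + ½)² = (-3/2 + 3 - ¼ + ½)² = (7/4)² = 49/16 ≈ 3.0625)
-(Q + T(-6)) = -(49/16 - 6) = -1*(-47/16) = 47/16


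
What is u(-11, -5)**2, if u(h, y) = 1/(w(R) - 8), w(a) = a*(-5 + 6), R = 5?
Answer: 1/9 ≈ 0.11111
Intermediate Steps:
w(a) = a (w(a) = a*1 = a)
u(h, y) = -1/3 (u(h, y) = 1/(5 - 8) = 1/(-3) = -1/3)
u(-11, -5)**2 = (-1/3)**2 = 1/9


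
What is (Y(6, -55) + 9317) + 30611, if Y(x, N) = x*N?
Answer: 39598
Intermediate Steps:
Y(x, N) = N*x
(Y(6, -55) + 9317) + 30611 = (-55*6 + 9317) + 30611 = (-330 + 9317) + 30611 = 8987 + 30611 = 39598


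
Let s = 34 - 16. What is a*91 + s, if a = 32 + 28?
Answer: 5478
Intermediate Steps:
a = 60
s = 18
a*91 + s = 60*91 + 18 = 5460 + 18 = 5478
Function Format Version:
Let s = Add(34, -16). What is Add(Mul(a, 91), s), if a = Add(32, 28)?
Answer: 5478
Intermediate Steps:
a = 60
s = 18
Add(Mul(a, 91), s) = Add(Mul(60, 91), 18) = Add(5460, 18) = 5478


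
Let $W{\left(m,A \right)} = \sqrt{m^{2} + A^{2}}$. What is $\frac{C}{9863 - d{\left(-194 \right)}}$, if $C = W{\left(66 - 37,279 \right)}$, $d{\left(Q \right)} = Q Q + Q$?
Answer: $- \frac{\sqrt{78682}}{27579} \approx -0.010171$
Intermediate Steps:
$d{\left(Q \right)} = Q + Q^{2}$ ($d{\left(Q \right)} = Q^{2} + Q = Q + Q^{2}$)
$W{\left(m,A \right)} = \sqrt{A^{2} + m^{2}}$
$C = \sqrt{78682}$ ($C = \sqrt{279^{2} + \left(66 - 37\right)^{2}} = \sqrt{77841 + 29^{2}} = \sqrt{77841 + 841} = \sqrt{78682} \approx 280.5$)
$\frac{C}{9863 - d{\left(-194 \right)}} = \frac{\sqrt{78682}}{9863 - - 194 \left(1 - 194\right)} = \frac{\sqrt{78682}}{9863 - \left(-194\right) \left(-193\right)} = \frac{\sqrt{78682}}{9863 - 37442} = \frac{\sqrt{78682}}{-27579} = \sqrt{78682} \left(- \frac{1}{27579}\right) = - \frac{\sqrt{78682}}{27579}$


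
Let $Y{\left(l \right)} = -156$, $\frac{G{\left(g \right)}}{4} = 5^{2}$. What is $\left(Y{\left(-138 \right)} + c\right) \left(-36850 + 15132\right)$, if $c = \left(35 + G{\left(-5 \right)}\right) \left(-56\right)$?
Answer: $167576088$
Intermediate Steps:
$G{\left(g \right)} = 100$ ($G{\left(g \right)} = 4 \cdot 5^{2} = 4 \cdot 25 = 100$)
$c = -7560$ ($c = \left(35 + 100\right) \left(-56\right) = 135 \left(-56\right) = -7560$)
$\left(Y{\left(-138 \right)} + c\right) \left(-36850 + 15132\right) = \left(-156 - 7560\right) \left(-36850 + 15132\right) = \left(-7716\right) \left(-21718\right) = 167576088$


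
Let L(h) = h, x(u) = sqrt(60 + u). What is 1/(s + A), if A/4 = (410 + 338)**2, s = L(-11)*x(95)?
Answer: 18496/41394343781 + sqrt(155)/455337781591 ≈ 4.4685e-7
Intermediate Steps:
s = -11*sqrt(155) (s = -11*sqrt(60 + 95) = -11*sqrt(155) ≈ -136.95)
A = 2238016 (A = 4*(410 + 338)**2 = 4*748**2 = 4*559504 = 2238016)
1/(s + A) = 1/(-11*sqrt(155) + 2238016) = 1/(2238016 - 11*sqrt(155))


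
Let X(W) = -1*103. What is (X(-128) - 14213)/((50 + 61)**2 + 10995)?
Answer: -1193/1943 ≈ -0.61400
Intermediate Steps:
X(W) = -103
(X(-128) - 14213)/((50 + 61)**2 + 10995) = (-103 - 14213)/((50 + 61)**2 + 10995) = -14316/(111**2 + 10995) = -14316/(12321 + 10995) = -14316/23316 = -14316*1/23316 = -1193/1943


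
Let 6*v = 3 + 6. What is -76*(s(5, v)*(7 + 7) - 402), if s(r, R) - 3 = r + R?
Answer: 20444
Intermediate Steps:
v = 3/2 (v = (3 + 6)/6 = (1/6)*9 = 3/2 ≈ 1.5000)
s(r, R) = 3 + R + r (s(r, R) = 3 + (r + R) = 3 + (R + r) = 3 + R + r)
-76*(s(5, v)*(7 + 7) - 402) = -76*((3 + 3/2 + 5)*(7 + 7) - 402) = -76*((19/2)*14 - 402) = -76*(133 - 402) = -76*(-269) = 20444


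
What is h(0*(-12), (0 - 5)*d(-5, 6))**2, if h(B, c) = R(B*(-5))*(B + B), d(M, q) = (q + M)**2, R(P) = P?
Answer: 0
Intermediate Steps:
d(M, q) = (M + q)**2
h(B, c) = -10*B**2 (h(B, c) = (B*(-5))*(B + B) = (-5*B)*(2*B) = -10*B**2)
h(0*(-12), (0 - 5)*d(-5, 6))**2 = (-10*(0*(-12))**2)**2 = (-10*0**2)**2 = (-10*0)**2 = 0**2 = 0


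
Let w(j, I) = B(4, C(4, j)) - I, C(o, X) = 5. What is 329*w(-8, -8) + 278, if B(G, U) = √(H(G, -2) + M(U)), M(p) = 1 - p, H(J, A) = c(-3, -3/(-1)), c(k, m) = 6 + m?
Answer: 2910 + 329*√5 ≈ 3645.7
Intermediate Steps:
H(J, A) = 9 (H(J, A) = 6 - 3/(-1) = 6 - 3*(-1) = 6 + 3 = 9)
B(G, U) = √(10 - U) (B(G, U) = √(9 + (1 - U)) = √(10 - U))
w(j, I) = √5 - I (w(j, I) = √(10 - 1*5) - I = √(10 - 5) - I = √5 - I)
329*w(-8, -8) + 278 = 329*(√5 - 1*(-8)) + 278 = 329*(√5 + 8) + 278 = 329*(8 + √5) + 278 = (2632 + 329*√5) + 278 = 2910 + 329*√5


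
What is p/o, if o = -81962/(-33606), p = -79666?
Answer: -1338627798/40981 ≈ -32665.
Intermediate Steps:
o = 40981/16803 (o = -81962*(-1/33606) = 40981/16803 ≈ 2.4389)
p/o = -79666/40981/16803 = -79666*16803/40981 = -1338627798/40981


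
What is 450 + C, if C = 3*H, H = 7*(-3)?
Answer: 387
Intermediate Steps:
H = -21
C = -63 (C = 3*(-21) = -63)
450 + C = 450 - 63 = 387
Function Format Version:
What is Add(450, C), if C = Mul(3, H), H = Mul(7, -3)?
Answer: 387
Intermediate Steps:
H = -21
C = -63 (C = Mul(3, -21) = -63)
Add(450, C) = Add(450, -63) = 387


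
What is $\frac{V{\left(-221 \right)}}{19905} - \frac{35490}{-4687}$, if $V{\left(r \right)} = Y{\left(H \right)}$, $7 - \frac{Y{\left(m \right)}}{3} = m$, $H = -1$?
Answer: $\frac{235513646}{31098245} \approx 7.5732$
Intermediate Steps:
$Y{\left(m \right)} = 21 - 3 m$
$V{\left(r \right)} = 24$ ($V{\left(r \right)} = 21 - -3 = 21 + 3 = 24$)
$\frac{V{\left(-221 \right)}}{19905} - \frac{35490}{-4687} = \frac{24}{19905} - \frac{35490}{-4687} = 24 \cdot \frac{1}{19905} - - \frac{35490}{4687} = \frac{8}{6635} + \frac{35490}{4687} = \frac{235513646}{31098245}$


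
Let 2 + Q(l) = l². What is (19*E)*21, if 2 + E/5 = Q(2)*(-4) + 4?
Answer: -11970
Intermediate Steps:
Q(l) = -2 + l²
E = -30 (E = -10 + 5*((-2 + 2²)*(-4) + 4) = -10 + 5*((-2 + 4)*(-4) + 4) = -10 + 5*(2*(-4) + 4) = -10 + 5*(-8 + 4) = -10 + 5*(-4) = -10 - 20 = -30)
(19*E)*21 = (19*(-30))*21 = -570*21 = -11970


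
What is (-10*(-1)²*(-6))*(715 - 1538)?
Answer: -49380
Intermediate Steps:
(-10*(-1)²*(-6))*(715 - 1538) = (-10*1*(-6))*(-823) = -10*(-6)*(-823) = 60*(-823) = -49380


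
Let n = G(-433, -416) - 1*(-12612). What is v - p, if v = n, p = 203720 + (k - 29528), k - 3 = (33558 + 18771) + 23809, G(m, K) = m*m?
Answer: -50232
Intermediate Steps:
G(m, K) = m²
k = 76141 (k = 3 + ((33558 + 18771) + 23809) = 3 + (52329 + 23809) = 3 + 76138 = 76141)
n = 200101 (n = (-433)² - 1*(-12612) = 187489 + 12612 = 200101)
p = 250333 (p = 203720 + (76141 - 29528) = 203720 + 46613 = 250333)
v = 200101
v - p = 200101 - 1*250333 = 200101 - 250333 = -50232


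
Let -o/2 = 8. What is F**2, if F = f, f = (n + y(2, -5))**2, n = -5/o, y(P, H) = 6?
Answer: 104060401/65536 ≈ 1587.8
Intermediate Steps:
o = -16 (o = -2*8 = -16)
n = 5/16 (n = -5/(-16) = -5*(-1/16) = 5/16 ≈ 0.31250)
f = 10201/256 (f = (5/16 + 6)**2 = (101/16)**2 = 10201/256 ≈ 39.848)
F = 10201/256 ≈ 39.848
F**2 = (10201/256)**2 = 104060401/65536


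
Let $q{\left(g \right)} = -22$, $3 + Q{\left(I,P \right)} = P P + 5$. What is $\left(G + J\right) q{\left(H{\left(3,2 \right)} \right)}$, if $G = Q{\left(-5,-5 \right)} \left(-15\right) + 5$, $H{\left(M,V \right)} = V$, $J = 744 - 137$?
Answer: $-4554$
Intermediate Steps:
$J = 607$ ($J = 744 - 137 = 607$)
$Q{\left(I,P \right)} = 2 + P^{2}$ ($Q{\left(I,P \right)} = -3 + \left(P P + 5\right) = -3 + \left(P^{2} + 5\right) = -3 + \left(5 + P^{2}\right) = 2 + P^{2}$)
$G = -400$ ($G = \left(2 + \left(-5\right)^{2}\right) \left(-15\right) + 5 = \left(2 + 25\right) \left(-15\right) + 5 = 27 \left(-15\right) + 5 = -405 + 5 = -400$)
$\left(G + J\right) q{\left(H{\left(3,2 \right)} \right)} = \left(-400 + 607\right) \left(-22\right) = 207 \left(-22\right) = -4554$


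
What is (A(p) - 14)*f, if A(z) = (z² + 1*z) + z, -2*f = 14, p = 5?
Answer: -147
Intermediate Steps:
f = -7 (f = -½*14 = -7)
A(z) = z² + 2*z (A(z) = (z² + z) + z = (z + z²) + z = z² + 2*z)
(A(p) - 14)*f = (5*(2 + 5) - 14)*(-7) = (5*7 - 14)*(-7) = (35 - 14)*(-7) = 21*(-7) = -147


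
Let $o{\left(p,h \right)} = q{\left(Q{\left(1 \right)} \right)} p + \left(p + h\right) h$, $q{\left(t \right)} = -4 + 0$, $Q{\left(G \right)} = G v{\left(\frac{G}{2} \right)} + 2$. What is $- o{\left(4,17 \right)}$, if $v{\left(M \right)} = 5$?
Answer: $-341$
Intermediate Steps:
$Q{\left(G \right)} = 2 + 5 G$ ($Q{\left(G \right)} = G 5 + 2 = 5 G + 2 = 2 + 5 G$)
$q{\left(t \right)} = -4$
$o{\left(p,h \right)} = - 4 p + h \left(h + p\right)$ ($o{\left(p,h \right)} = - 4 p + \left(p + h\right) h = - 4 p + \left(h + p\right) h = - 4 p + h \left(h + p\right)$)
$- o{\left(4,17 \right)} = - (17^{2} - 16 + 17 \cdot 4) = - (289 - 16 + 68) = \left(-1\right) 341 = -341$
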